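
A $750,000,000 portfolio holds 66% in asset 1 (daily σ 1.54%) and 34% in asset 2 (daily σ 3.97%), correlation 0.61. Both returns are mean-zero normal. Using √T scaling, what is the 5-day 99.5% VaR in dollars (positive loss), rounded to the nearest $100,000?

$91,900,000

σ_p = √(0.66²·1.54² + 0.34²·3.97² + 2·0.61·0.66·0.34·1.54·3.97) = 2.128%.
σ_{5d} = 2.128% × √5 = 4.758%.
z(99.5%) = 2.576.
VaR = 2.576 × 4.758% = 12.257%; on $750,000,000 that is $91,927,500.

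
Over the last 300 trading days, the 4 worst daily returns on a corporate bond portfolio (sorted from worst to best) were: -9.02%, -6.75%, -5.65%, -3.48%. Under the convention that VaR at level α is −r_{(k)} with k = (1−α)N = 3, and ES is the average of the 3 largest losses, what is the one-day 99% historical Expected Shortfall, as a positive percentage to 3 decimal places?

The 3 worst returns sum to -21.42%.
ES = −(-21.42%) / 3 = 7.14% ≈ 7.140%.

7.140%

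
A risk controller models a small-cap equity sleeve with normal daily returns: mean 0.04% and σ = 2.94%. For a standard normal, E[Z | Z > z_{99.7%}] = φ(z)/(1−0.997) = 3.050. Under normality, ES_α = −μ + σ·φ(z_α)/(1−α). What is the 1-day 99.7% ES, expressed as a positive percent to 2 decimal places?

ES = −(0.04%) + 2.94% × 3.050 = 8.927%.

8.93%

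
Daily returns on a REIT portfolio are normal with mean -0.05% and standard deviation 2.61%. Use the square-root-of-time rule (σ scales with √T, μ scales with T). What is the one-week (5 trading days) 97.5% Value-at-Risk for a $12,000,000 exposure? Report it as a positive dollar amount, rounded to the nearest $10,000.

At 97.5%, z = 1.960.
σ_{5d} = 2.61% × √5 = 5.836%; μ_{5d} = 5 × -0.05% = -0.250%.
VaR = −(-0.250%) + 1.960 × 5.836% = 11.689%.
On $12,000,000: 0.11689 × $12,000,000 = $1,402,680.

$1,400,000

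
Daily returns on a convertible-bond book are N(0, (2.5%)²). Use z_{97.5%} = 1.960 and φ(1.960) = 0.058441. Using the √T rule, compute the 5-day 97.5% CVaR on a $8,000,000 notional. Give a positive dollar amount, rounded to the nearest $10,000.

σ_{5d} = 2.5% × √5 = 5.590%.
ES multiplier = φ(z)/(1−α) = 0.058441/0.025 = 2.338.
ES = 5.590% × 2.338 = 13.069%; on $8,000,000: $1,045,520.

$1,050,000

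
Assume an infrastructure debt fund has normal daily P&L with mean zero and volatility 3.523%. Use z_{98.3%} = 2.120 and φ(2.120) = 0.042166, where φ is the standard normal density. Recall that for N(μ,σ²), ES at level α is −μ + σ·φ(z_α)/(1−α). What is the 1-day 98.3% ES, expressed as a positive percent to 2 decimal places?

8.74%

Tail multiplier: φ(z)/(1−α) = 0.042166 / 0.017 = 2.480.
ES = 3.523% × 2.480 = 8.737%.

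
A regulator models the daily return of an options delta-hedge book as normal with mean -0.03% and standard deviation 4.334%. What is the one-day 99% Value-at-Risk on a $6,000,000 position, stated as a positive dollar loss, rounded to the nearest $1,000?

At 99% one-sided, z = 2.326.
VaR = −μ + z·σ = −(-0.03%) + 2.326 × 4.334% = 10.111%.
On $6,000,000: 0.10111 × $6,000,000 = $606,660.

$607,000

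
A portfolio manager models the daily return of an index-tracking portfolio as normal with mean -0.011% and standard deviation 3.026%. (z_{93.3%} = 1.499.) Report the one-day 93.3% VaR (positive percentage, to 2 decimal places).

VaR = −μ + z·σ = −(-0.011%) + 1.499 × 3.026% = 4.547%.

4.55%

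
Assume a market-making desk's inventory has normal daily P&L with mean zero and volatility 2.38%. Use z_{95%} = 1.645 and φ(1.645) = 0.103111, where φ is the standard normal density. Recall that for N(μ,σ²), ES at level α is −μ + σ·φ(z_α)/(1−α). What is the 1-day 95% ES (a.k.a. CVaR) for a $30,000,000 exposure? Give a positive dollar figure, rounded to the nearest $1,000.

$1,472,000

Tail multiplier: φ(z)/(1−α) = 0.103111 / 0.05 = 2.062.
ES = 2.38% × 2.062 = 4.908%.
On $30,000,000: 0.04908 × $30,000,000 = $1,472,400.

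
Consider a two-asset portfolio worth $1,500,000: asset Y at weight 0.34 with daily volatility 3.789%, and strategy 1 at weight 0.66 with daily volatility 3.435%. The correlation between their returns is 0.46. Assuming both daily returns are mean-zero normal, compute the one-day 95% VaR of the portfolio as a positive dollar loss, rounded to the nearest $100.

σ_p² = 0.34²·3.789² + 0.66²·3.435² + 2·0.46·0.34·0.66·3.789·3.435 = 9.4863 (%²).
σ_p = √9.4863 = 3.080%.
At 95%, z = 1.645.
VaR = 1.645 × 3.080% = 5.067%; on $1,500,000 that is $76,005.

$76,000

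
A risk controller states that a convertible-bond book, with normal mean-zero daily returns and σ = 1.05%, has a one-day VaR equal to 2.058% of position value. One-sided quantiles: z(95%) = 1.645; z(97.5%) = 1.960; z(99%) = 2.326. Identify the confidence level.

97.5%

Implied z = VaR/σ = 2.058 / 1.05 = 1.960.
This matches z(97.5%) = 1.960.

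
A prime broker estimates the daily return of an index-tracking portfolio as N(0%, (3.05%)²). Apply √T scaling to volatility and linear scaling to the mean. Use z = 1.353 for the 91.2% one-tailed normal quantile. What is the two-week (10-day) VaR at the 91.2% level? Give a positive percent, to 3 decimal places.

13.050%

σ_{10d} = 3.05% × √10 = 9.645%.
VaR = 1.353 × 9.645% = 13.050%.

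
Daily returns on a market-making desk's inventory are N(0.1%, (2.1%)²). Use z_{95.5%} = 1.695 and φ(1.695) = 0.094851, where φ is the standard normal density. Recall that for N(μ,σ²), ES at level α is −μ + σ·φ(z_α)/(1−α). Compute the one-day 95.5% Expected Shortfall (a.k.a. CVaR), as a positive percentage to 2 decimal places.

4.33%

Tail multiplier: φ(z)/(1−α) = 0.094851 / 0.045 = 2.108.
ES = −(0.1%) + 2.1% × 2.108 = 4.327%.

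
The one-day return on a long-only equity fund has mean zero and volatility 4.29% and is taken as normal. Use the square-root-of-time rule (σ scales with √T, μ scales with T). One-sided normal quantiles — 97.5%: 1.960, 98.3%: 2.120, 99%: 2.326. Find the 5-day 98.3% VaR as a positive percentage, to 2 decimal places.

20.34%

σ_{5d} = 4.29% × √5 = 9.593%.
VaR = 2.120 × 9.593% = 20.337%.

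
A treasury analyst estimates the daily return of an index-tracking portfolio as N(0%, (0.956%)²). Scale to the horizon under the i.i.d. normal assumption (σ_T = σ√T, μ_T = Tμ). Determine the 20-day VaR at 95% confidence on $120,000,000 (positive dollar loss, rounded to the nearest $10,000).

$8,440,000

At 95%, z = 1.645.
σ_{20d} = 0.956% × √20 = 4.275%.
VaR = 1.645 × 4.275% = 7.032%.
On $120,000,000: 0.07032 × $120,000,000 = $8,438,400.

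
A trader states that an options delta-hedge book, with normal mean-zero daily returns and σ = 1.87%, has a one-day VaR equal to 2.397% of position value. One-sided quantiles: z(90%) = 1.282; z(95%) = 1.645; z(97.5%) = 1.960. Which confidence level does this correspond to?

90%

Implied z = VaR/σ = 2.397 / 1.87 = 1.282.
This matches z(90%) = 1.282.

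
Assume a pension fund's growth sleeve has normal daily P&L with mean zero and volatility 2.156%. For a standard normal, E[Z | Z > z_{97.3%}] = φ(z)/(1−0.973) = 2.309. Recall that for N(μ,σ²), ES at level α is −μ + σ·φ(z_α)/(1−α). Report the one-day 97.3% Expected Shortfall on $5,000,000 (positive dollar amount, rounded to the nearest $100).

$248,900

ES = 2.156% × 2.309 = 4.978%.
On $5,000,000: 0.04978 × $5,000,000 = $248,900.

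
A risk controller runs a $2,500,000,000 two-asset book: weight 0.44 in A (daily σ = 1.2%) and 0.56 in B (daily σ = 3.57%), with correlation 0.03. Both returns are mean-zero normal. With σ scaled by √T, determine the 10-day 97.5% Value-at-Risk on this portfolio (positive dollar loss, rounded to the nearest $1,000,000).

$323,000,000

σ_p = √(0.44²·1.2² + 0.56²·3.57² + 2·0.03·0.44·0.56·1.2·3.57) = 2.083%.
σ_{10d} = 2.083% × √10 = 6.587%.
z(97.5%) = 1.960.
VaR = 1.960 × 6.587% = 12.911%; on $2,500,000,000 that is $322,775,000.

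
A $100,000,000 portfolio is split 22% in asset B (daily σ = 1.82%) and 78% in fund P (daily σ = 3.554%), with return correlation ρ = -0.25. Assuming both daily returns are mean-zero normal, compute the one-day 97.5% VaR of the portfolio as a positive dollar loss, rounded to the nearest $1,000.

$5,292,000

σ_p² = 0.22²·1.82² + 0.78²·3.554² + 2·-0.25·0.22·0.78·1.82·3.554 = 7.2900 (%²).
σ_p = √7.2900 = 2.700%.
At 97.5%, z = 1.960.
VaR = 1.960 × 2.700% = 5.292%; on $100,000,000 that is $5,292,000.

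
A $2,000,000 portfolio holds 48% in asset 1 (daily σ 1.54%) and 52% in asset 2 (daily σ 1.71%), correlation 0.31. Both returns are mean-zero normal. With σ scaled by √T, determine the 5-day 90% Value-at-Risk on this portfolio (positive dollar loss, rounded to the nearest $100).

$75,700

σ_p = √(0.48²·1.54² + 0.52²·1.71² + 2·0.31·0.48·0.52·1.54·1.71) = 1.321%.
σ_{5d} = 1.321% × √5 = 2.954%.
z(90%) = 1.282.
VaR = 1.282 × 2.954% = 3.787%; on $2,000,000 that is $75,740.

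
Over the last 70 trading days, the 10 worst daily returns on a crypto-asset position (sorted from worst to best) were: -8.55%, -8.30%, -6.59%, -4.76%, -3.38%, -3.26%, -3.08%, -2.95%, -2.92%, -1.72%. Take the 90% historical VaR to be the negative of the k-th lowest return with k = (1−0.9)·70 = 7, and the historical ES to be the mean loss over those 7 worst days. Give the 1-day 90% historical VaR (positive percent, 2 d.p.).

k = 7; the 7th lowest return is -3.08%, so VaR = 3.08%.

3.08%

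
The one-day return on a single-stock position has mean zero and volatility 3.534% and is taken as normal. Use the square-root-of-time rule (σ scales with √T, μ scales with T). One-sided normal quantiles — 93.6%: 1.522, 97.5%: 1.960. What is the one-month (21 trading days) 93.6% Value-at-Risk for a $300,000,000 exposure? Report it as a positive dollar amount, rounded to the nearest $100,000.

$73,900,000

σ_{21d} = 3.534% × √21 = 16.195%.
VaR = 1.522 × 16.195% = 24.649%.
On $300,000,000: 0.24649 × $300,000,000 = $73,947,000.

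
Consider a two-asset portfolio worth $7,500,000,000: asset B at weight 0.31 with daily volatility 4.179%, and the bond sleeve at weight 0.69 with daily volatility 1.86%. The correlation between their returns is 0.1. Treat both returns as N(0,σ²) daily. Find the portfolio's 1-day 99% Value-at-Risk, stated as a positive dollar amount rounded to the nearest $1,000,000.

σ_p² = 0.31²·4.179² + 0.69²·1.86² + 2·0.1·0.31·0.69·4.179·1.86 = 3.6579 (%²).
σ_p = √3.6579 = 1.913%.
At 99%, z = 2.326.
VaR = 2.326 × 1.913% = 4.450%; on $7,500,000,000 that is $333,750,000.

$334,000,000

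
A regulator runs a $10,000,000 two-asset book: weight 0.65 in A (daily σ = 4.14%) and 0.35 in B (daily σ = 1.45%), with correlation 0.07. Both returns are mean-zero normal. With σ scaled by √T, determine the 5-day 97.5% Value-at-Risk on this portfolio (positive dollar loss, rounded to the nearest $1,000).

σ_p = √(0.65²·4.14² + 0.35²·1.45² + 2·0.07·0.65·0.35·4.14·1.45) = 2.773%.
σ_{5d} = 2.773% × √5 = 6.201%.
z(97.5%) = 1.960.
VaR = 1.960 × 6.201% = 12.154%; on $10,000,000 that is $1,215,400.

$1,215,000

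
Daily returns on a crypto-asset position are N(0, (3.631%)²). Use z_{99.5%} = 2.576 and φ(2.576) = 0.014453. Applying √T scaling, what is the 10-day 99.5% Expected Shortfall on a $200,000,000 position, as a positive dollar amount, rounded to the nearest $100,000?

σ_{10d} = 3.631% × √10 = 11.482%.
ES multiplier = φ(z)/(1−α) = 0.014453/0.005 = 2.891.
ES = 11.482% × 2.891 = 33.194%; on $200,000,000: $66,388,000.

$66,400,000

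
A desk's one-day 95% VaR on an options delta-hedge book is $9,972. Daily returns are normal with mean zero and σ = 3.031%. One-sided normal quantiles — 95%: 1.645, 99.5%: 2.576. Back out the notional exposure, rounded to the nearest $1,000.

VaR as a fraction of value: z·σ = 1.645 × 3.031% = 4.98599%.
Position = $9,972 / 0.04986 = $200,000.

$200,000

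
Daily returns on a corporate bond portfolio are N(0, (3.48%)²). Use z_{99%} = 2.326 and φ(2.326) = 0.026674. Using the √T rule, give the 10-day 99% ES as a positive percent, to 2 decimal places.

29.35%

σ_{10d} = 3.48% × √10 = 11.005%.
ES multiplier = φ(z)/(1−α) = 0.026674/0.01 = 2.667.
ES = 11.005% × 2.667 = 29.350%.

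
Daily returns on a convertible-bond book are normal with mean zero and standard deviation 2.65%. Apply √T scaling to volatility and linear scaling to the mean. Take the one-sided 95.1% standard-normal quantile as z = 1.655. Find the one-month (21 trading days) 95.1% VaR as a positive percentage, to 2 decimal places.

20.10%

σ_{21d} = 2.65% × √21 = 12.144%.
VaR = 1.655 × 12.144% = 20.098%.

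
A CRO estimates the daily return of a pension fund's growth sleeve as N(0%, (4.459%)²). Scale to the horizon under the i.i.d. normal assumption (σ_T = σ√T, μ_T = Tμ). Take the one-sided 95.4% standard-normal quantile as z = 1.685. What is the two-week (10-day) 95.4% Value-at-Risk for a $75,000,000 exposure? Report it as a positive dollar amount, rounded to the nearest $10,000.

σ_{10d} = 4.459% × √10 = 14.101%.
VaR = 1.685 × 14.101% = 23.760%.
On $75,000,000: 0.23760 × $75,000,000 = $17,820,000.

$17,820,000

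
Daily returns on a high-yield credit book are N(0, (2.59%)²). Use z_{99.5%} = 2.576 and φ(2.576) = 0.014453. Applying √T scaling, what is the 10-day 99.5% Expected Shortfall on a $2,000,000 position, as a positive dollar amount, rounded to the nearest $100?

$473,500

σ_{10d} = 2.59% × √10 = 8.190%.
ES multiplier = φ(z)/(1−α) = 0.014453/0.005 = 2.891.
ES = 8.190% × 2.891 = 23.677%; on $2,000,000: $473,540.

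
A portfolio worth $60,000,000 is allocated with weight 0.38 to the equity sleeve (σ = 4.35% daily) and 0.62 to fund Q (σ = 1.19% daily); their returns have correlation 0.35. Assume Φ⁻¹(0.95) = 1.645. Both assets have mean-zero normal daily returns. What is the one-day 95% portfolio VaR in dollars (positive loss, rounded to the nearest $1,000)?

$2,006,000

σ_p² = 0.38²·4.35² + 0.62²·1.19² + 2·0.35·0.38·0.62·4.35·1.19 = 4.1305 (%²).
σ_p = √4.1305 = 2.032%.
VaR = 1.645 × 2.032% = 3.343%; on $60,000,000 that is $2,005,800.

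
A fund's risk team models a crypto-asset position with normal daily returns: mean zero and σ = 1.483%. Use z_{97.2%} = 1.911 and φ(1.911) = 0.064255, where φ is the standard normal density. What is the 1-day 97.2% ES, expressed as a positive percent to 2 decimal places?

3.40%

Tail multiplier: φ(z)/(1−α) = 0.064255 / 0.028 = 2.295.
ES = 1.483% × 2.295 = 3.403%.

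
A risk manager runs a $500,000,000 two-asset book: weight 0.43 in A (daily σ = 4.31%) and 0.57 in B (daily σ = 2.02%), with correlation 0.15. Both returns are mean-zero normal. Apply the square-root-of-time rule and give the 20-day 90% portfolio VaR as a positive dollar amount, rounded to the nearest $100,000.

σ_p = √(0.43²·4.31² + 0.57²·2.02² + 2·0.15·0.43·0.57·4.31·2.02) = 2.324%.
σ_{20d} = 2.324% × √20 = 10.393%.
z(90%) = 1.282.
VaR = 1.282 × 10.393% = 13.324%; on $500,000,000 that is $66,620,000.

$66,600,000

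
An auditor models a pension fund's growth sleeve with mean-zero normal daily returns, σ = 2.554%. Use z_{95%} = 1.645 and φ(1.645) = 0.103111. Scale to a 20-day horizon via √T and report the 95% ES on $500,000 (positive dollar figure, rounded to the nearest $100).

σ_{20d} = 2.554% × √20 = 11.422%.
ES multiplier = φ(z)/(1−α) = 0.103111/0.05 = 2.062.
ES = 11.422% × 2.062 = 23.552%; on $500,000: $117,760.

$117,800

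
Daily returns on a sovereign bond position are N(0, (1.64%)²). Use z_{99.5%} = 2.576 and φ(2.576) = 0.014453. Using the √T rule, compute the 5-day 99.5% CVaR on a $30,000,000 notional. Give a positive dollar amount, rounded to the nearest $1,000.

σ_{5d} = 1.64% × √5 = 3.667%.
ES multiplier = φ(z)/(1−α) = 0.014453/0.005 = 2.891.
ES = 3.667% × 2.891 = 10.601%; on $30,000,000: $3,180,300.

$3,180,000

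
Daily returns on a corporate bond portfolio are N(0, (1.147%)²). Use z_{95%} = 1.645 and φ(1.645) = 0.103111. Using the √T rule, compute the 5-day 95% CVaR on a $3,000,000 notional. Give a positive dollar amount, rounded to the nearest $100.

σ_{5d} = 1.147% × √5 = 2.565%.
ES multiplier = φ(z)/(1−α) = 0.103111/0.05 = 2.062.
ES = 2.565% × 2.062 = 5.289%; on $3,000,000: $158,670.

$158,700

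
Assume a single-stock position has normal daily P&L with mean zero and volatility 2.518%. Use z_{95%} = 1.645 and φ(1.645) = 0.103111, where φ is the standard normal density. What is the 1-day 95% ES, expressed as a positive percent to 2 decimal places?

Tail multiplier: φ(z)/(1−α) = 0.103111 / 0.05 = 2.062.
ES = 2.518% × 2.062 = 5.192%.

5.19%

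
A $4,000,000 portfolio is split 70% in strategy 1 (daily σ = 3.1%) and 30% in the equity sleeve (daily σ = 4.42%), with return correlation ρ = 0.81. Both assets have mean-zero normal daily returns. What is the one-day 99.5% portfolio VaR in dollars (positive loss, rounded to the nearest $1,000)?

σ_p² = 0.7²·3.1² + 0.3²·4.42² + 2·0.81·0.7·0.3·3.1·4.42 = 11.1286 (%²).
σ_p = √11.1286 = 3.336%.
At 99.5%, z = 2.576.
VaR = 2.576 × 3.336% = 8.594%; on $4,000,000 that is $343,760.

$344,000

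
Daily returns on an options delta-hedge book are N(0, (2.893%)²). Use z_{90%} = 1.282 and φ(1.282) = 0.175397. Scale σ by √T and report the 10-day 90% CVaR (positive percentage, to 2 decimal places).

16.05%

σ_{10d} = 2.893% × √10 = 9.148%.
ES multiplier = φ(z)/(1−α) = 0.175397/0.1 = 1.754.
ES = 9.148% × 1.754 = 16.046%.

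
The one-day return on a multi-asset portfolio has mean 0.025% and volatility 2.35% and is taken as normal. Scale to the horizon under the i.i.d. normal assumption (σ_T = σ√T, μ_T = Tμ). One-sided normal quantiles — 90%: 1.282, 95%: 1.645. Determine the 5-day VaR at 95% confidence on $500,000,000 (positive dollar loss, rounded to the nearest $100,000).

$42,600,000

σ_{5d} = 2.35% × √5 = 5.255%; μ_{5d} = 5 × 0.025% = 0.125%.
VaR = −(0.125%) + 1.645 × 5.255% = 8.519%.
On $500,000,000: 0.08519 × $500,000,000 = $42,595,000.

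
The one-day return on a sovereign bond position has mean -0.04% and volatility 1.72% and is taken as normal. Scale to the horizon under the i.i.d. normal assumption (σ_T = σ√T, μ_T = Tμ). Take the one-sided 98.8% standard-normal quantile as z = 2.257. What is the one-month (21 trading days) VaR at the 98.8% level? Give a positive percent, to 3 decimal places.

18.630%

σ_{21d} = 1.72% × √21 = 7.882%; μ_{21d} = 21 × -0.04% = -0.840%.
VaR = −(-0.840%) + 2.257 × 7.882% = 18.630%.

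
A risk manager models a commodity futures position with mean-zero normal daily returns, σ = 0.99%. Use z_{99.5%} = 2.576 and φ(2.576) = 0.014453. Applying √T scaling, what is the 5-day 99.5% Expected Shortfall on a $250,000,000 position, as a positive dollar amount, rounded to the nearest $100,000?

σ_{5d} = 0.99% × √5 = 2.214%.
ES multiplier = φ(z)/(1−α) = 0.014453/0.005 = 2.891.
ES = 2.214% × 2.891 = 6.401%; on $250,000,000: $16,002,500.

$16,000,000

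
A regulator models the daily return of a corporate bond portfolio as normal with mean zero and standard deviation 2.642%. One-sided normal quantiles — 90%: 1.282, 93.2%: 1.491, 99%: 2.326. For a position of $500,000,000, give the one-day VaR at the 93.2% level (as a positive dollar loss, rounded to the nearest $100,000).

$19,700,000

VaR = z·σ = 1.491 × 2.642% = 3.939%.
On $500,000,000: 0.03939 × $500,000,000 = $19,695,000.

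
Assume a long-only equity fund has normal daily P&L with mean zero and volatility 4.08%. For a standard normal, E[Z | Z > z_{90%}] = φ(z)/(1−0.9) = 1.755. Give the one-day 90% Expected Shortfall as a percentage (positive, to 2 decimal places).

ES = 4.08% × 1.755 = 7.160%.

7.16%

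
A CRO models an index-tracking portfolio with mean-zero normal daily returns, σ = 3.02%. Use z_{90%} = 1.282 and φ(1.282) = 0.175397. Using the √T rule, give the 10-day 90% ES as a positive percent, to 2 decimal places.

σ_{10d} = 3.02% × √10 = 9.550%.
ES multiplier = φ(z)/(1−α) = 0.175397/0.1 = 1.754.
ES = 9.550% × 1.754 = 16.751%.

16.75%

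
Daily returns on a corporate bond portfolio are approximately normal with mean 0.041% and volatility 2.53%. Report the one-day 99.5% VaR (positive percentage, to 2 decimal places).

At 99.5% one-sided, z = 2.576.
VaR = −μ + z·σ = −(0.041%) + 2.576 × 2.53% = 6.476%.

6.48%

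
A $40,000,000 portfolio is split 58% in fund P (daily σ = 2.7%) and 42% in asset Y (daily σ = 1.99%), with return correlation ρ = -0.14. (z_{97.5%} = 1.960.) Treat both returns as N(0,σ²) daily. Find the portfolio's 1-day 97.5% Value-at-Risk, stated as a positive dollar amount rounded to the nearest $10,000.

$1,310,000

σ_p² = 0.58²·2.7² + 0.42²·1.99² + 2·-0.14·0.58·0.42·2.7·1.99 = 2.7844 (%²).
σ_p = √2.7844 = 1.669%.
VaR = 1.960 × 1.669% = 3.271%; on $40,000,000 that is $1,308,400.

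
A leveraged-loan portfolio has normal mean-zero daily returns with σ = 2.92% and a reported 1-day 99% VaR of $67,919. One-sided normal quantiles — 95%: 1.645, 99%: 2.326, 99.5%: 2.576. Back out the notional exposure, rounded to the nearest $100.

$1,000,000

VaR as a fraction of value: z·σ = 2.326 × 2.92% = 6.79192%.
Position = $67,919 / 0.0679192 = $999,997.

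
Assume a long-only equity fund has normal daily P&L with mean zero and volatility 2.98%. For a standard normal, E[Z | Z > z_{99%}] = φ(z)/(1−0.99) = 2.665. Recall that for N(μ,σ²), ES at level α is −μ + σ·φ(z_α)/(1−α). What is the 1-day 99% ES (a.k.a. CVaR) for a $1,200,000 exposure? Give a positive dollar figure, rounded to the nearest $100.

ES = 2.98% × 2.665 = 7.942%.
On $1,200,000: 0.07942 × $1,200,000 = $95,304.

$95,300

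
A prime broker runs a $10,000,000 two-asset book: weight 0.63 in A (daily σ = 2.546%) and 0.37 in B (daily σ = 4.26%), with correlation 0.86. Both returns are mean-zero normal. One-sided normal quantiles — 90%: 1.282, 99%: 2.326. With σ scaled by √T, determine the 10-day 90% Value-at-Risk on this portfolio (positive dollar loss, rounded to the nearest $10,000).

$1,240,000

σ_p = √(0.63²·2.546² + 0.37²·4.26² + 2·0.86·0.63·0.37·2.546·4.26) = 3.067%.
σ_{10d} = 3.067% × √10 = 9.699%.
VaR = 1.282 × 9.699% = 12.434%; on $10,000,000 that is $1,243,400.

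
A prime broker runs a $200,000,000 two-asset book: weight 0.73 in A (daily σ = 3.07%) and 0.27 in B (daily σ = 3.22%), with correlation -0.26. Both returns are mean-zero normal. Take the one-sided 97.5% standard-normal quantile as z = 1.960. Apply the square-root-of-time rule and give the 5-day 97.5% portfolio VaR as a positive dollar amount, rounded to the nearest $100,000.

σ_p = √(0.73²·3.07² + 0.27²·3.22² + 2·-0.26·0.73·0.27·3.07·3.22) = 2.183%.
σ_{5d} = 2.183% × √5 = 4.881%.
VaR = 1.960 × 4.881% = 9.567%; on $200,000,000 that is $19,134,000.

$19,100,000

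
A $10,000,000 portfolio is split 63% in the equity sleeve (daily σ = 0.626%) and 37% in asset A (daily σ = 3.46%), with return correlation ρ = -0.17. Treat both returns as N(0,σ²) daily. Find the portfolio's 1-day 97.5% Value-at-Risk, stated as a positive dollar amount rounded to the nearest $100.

$249,700

σ_p² = 0.63²·0.626² + 0.37²·3.46² + 2·-0.17·0.63·0.37·0.626·3.46 = 1.6228 (%²).
σ_p = √1.6228 = 1.274%.
At 97.5%, z = 1.960.
VaR = 1.960 × 1.274% = 2.497%; on $10,000,000 that is $249,700.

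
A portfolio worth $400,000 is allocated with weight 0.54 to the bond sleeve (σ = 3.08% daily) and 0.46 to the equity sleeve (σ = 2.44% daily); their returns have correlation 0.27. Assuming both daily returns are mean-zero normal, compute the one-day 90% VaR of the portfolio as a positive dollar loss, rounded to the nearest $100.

$11,500

σ_p² = 0.54²·3.08² + 0.46²·2.44² + 2·0.27·0.54·0.46·3.08·2.44 = 5.0341 (%²).
σ_p = √5.0341 = 2.244%.
At 90%, z = 1.282.
VaR = 1.282 × 2.244% = 2.877%; on $400,000 that is $11,508.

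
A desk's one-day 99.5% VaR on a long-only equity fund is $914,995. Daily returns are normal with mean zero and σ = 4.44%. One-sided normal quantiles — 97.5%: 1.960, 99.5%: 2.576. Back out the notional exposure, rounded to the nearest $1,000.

$8,000,000

VaR as a fraction of value: z·σ = 2.576 × 4.44% = 11.4374%.
Position = $914,995 / 0.114374 = $7,999,998.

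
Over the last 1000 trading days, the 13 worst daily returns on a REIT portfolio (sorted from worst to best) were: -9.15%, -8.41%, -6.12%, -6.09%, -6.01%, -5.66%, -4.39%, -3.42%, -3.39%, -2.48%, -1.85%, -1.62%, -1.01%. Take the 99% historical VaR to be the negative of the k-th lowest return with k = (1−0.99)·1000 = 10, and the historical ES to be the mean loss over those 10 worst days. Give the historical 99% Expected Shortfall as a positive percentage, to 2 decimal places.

The 10 worst returns sum to -55.12%.
ES = −(-55.12%) / 10 = 5.512% ≈ 5.51%.

5.51%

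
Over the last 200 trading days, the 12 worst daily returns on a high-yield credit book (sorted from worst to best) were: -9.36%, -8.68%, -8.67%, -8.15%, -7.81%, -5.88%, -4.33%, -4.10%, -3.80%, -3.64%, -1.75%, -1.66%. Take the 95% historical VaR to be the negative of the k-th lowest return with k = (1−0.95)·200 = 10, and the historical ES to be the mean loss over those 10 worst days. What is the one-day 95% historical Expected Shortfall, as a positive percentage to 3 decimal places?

6.442%

The 10 worst returns sum to -64.42%.
ES = −(-64.42%) / 10 = 6.442%.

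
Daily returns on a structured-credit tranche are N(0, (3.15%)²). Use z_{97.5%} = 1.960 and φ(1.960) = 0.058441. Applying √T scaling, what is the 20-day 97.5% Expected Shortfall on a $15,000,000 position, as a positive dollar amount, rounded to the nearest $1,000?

$4,940,000

σ_{20d} = 3.15% × √20 = 14.087%.
ES multiplier = φ(z)/(1−α) = 0.058441/0.025 = 2.338.
ES = 14.087% × 2.338 = 32.935%; on $15,000,000: $4,940,250.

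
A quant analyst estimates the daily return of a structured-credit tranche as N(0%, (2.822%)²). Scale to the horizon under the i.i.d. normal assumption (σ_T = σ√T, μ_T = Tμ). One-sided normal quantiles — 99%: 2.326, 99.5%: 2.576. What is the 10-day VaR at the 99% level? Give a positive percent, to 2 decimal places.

20.76%

σ_{10d} = 2.822% × √10 = 8.924%.
VaR = 2.326 × 8.924% = 20.757%.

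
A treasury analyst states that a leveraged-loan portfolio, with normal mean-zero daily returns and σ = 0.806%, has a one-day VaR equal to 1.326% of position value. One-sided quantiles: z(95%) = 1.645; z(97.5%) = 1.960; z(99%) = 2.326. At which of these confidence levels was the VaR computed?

95%

Implied z = VaR/σ = 1.326 / 0.806 = 1.645.
This matches z(95%) = 1.645.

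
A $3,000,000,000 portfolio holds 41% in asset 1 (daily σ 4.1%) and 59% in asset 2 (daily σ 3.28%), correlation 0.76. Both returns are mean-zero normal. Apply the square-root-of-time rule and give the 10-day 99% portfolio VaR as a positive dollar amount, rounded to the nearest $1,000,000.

$749,000,000

σ_p = √(0.41²·4.1² + 0.59²·3.28² + 2·0.76·0.41·0.59·4.1·3.28) = 3.393%.
σ_{10d} = 3.393% × √10 = 10.730%.
z(99%) = 2.326.
VaR = 2.326 × 10.730% = 24.958%; on $3,000,000,000 that is $748,740,000.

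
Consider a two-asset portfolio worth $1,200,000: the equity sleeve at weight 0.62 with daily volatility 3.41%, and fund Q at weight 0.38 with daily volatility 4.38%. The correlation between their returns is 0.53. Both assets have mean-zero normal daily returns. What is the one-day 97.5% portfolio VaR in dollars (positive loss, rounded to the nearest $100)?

σ_p² = 0.62²·3.41² + 0.38²·4.38² + 2·0.53·0.62·0.38·3.41·4.38 = 10.9701 (%²).
σ_p = √10.9701 = 3.312%.
At 97.5%, z = 1.960.
VaR = 1.960 × 3.312% = 6.492%; on $1,200,000 that is $77,904.

$77,900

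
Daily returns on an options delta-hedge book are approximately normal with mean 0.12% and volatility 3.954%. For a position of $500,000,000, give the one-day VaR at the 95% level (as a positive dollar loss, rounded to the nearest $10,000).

$31,920,000

At 95% one-sided, z = 1.645.
VaR = −μ + z·σ = −(0.12%) + 1.645 × 3.954% = 6.384%.
On $500,000,000: 0.06384 × $500,000,000 = $31,920,000.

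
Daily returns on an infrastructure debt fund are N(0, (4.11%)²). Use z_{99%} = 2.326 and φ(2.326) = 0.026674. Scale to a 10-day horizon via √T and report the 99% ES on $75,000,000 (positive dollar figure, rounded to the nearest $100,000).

σ_{10d} = 4.11% × √10 = 12.997%.
ES multiplier = φ(z)/(1−α) = 0.026674/0.01 = 2.667.
ES = 12.997% × 2.667 = 34.663%; on $75,000,000: $25,997,250.

$26,000,000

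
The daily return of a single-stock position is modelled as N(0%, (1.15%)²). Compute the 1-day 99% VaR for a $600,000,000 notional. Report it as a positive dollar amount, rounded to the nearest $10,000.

$16,050,000

At 99% one-sided, z = 2.326.
VaR = z·σ = 2.326 × 1.15% = 2.675%.
On $600,000,000: 0.02675 × $600,000,000 = $16,050,000.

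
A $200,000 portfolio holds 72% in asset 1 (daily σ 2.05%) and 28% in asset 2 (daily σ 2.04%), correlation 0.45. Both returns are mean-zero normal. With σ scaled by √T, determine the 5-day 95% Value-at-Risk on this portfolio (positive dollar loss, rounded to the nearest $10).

σ_p = √(0.72²·2.05² + 0.28²·2.04² + 2·0.45·0.72·0.28·2.05·2.04) = 1.807%.
σ_{5d} = 1.807% × √5 = 4.041%.
z(95%) = 1.645.
VaR = 1.645 × 4.041% = 6.647%; on $200,000 that is $13,294.

$13,290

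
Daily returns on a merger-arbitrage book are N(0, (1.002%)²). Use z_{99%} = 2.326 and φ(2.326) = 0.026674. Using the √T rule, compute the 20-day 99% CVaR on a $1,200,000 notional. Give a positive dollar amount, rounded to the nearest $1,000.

$143,000

σ_{20d} = 1.002% × √20 = 4.481%.
ES multiplier = φ(z)/(1−α) = 0.026674/0.01 = 2.667.
ES = 4.481% × 2.667 = 11.951%; on $1,200,000: $143,412.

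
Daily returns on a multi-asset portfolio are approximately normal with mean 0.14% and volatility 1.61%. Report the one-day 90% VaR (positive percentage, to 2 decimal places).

1.92%

At 90% one-sided, z = 1.282.
VaR = −μ + z·σ = −(0.14%) + 1.282 × 1.61% = 1.924%.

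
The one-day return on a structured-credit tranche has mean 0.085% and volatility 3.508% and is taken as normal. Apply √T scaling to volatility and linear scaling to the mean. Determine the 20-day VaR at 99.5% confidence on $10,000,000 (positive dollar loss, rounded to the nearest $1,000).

At 99.5%, z = 2.576.
σ_{20d} = 3.508% × √20 = 15.688%; μ_{20d} = 20 × 0.085% = 1.700%.
VaR = −(1.700%) + 2.576 × 15.688% = 38.712%.
On $10,000,000: 0.38712 × $10,000,000 = $3,871,200.

$3,871,000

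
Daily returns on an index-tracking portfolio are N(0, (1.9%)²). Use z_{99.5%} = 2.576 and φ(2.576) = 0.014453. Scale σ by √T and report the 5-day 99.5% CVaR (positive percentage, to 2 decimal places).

σ_{5d} = 1.9% × √5 = 4.249%.
ES multiplier = φ(z)/(1−α) = 0.014453/0.005 = 2.891.
ES = 4.249% × 2.891 = 12.284%.

12.28%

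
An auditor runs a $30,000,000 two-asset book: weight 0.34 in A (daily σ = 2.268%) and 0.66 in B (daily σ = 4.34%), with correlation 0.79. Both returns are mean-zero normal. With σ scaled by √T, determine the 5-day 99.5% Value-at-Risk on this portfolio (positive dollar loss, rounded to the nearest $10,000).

$6,060,000

σ_p = √(0.34²·2.268² + 0.66²·4.34² + 2·0.79·0.34·0.66·2.268·4.34) = 3.506%.
σ_{5d} = 3.506% × √5 = 7.840%.
z(99.5%) = 2.576.
VaR = 2.576 × 7.840% = 20.196%; on $30,000,000 that is $6,058,800.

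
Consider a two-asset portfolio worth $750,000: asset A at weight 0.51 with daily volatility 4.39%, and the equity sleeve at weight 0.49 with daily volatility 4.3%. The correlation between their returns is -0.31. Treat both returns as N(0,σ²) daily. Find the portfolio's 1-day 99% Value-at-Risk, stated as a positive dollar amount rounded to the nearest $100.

σ_p² = 0.51²·4.39² + 0.49²·4.3² + 2·-0.31·0.51·0.49·4.39·4.3 = 6.5274 (%²).
σ_p = √6.5274 = 2.555%.
At 99%, z = 2.326.
VaR = 2.326 × 2.555% = 5.943%; on $750,000 that is $44,572.

$44,600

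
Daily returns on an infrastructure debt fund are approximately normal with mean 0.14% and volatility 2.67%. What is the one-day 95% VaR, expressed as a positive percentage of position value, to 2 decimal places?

4.25%

At 95% one-sided, z = 1.645.
VaR = −μ + z·σ = −(0.14%) + 1.645 × 2.67% = 4.252%.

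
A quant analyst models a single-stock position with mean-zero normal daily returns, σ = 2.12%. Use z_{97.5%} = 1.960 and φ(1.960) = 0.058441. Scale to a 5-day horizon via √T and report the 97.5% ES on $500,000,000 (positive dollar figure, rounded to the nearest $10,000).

σ_{5d} = 2.12% × √5 = 4.740%.
ES multiplier = φ(z)/(1−α) = 0.058441/0.025 = 2.338.
ES = 4.740% × 2.338 = 11.082%; on $500,000,000: $55,410,000.

$55,410,000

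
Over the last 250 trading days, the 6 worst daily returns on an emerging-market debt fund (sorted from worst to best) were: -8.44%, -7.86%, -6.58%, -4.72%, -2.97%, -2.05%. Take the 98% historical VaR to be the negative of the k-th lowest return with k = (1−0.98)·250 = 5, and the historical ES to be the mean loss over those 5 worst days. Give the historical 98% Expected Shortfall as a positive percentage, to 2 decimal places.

6.11%

The 5 worst returns sum to -30.57%.
ES = −(-30.57%) / 5 = 6.114% ≈ 6.11%.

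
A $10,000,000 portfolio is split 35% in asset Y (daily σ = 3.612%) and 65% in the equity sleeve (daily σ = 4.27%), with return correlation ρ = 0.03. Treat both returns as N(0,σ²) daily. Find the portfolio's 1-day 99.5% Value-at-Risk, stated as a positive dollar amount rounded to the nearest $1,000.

$794,000

σ_p² = 0.35²·3.612² + 0.65²·4.27² + 2·0.03·0.35·0.65·3.612·4.27 = 9.5121 (%²).
σ_p = √9.5121 = 3.084%.
At 99.5%, z = 2.576.
VaR = 2.576 × 3.084% = 7.944%; on $10,000,000 that is $794,400.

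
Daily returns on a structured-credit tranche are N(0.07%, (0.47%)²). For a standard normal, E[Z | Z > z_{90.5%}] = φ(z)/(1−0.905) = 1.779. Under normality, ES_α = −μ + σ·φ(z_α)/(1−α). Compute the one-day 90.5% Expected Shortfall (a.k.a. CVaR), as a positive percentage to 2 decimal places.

0.77%

ES = −(0.07%) + 0.47% × 1.779 = 0.766%.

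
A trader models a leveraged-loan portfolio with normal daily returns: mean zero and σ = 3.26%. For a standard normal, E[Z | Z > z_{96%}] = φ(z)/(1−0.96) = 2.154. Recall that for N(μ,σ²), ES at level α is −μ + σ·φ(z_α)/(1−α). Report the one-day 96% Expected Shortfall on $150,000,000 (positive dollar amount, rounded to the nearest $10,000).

$10,530,000

ES = 3.26% × 2.154 = 7.022%.
On $150,000,000: 0.07022 × $150,000,000 = $10,533,000.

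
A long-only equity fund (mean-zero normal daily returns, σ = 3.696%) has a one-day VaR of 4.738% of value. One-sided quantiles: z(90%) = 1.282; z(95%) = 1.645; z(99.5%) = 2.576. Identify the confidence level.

90%

Implied z = VaR/σ = 4.738 / 3.696 = 1.282.
This matches z(90%) = 1.282.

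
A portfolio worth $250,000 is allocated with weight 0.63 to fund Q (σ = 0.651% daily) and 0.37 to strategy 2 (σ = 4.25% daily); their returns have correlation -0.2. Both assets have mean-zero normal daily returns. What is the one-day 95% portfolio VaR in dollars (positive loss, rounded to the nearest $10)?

$6,350

σ_p² = 0.63²·0.651² + 0.37²·4.25² + 2·-0.2·0.63·0.37·0.651·4.25 = 2.3830 (%²).
σ_p = √2.3830 = 1.544%.
At 95%, z = 1.645.
VaR = 1.645 × 1.544% = 2.540%; on $250,000 that is $6,350.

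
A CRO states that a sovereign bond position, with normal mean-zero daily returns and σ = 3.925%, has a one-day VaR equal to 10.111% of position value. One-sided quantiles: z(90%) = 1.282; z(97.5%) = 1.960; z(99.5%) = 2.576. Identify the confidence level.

99.5%

Implied z = VaR/σ = 10.111 / 3.925 = 2.576.
This matches z(99.5%) = 2.576.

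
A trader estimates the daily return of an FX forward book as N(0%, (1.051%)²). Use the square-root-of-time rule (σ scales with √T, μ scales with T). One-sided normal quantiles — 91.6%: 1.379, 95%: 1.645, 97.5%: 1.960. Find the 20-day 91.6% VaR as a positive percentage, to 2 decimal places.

6.48%

σ_{20d} = 1.051% × √20 = 4.700%.
VaR = 1.379 × 4.700% = 6.481%.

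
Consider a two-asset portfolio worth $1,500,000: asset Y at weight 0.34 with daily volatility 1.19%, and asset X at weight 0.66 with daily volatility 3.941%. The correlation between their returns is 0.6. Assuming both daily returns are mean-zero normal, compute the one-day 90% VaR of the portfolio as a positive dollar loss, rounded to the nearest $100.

σ_p² = 0.34²·1.19² + 0.66²·3.941² + 2·0.6·0.34·0.66·1.19·3.941 = 8.1921 (%²).
σ_p = √8.1921 = 2.862%.
At 90%, z = 1.282.
VaR = 1.282 × 2.862% = 3.669%; on $1,500,000 that is $55,035.

$55,000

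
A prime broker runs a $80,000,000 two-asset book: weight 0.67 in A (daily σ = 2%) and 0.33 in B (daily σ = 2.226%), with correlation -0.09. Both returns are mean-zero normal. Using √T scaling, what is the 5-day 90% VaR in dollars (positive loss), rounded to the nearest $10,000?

σ_p = √(0.67²·2² + 0.33²·2.226² + 2·-0.09·0.67·0.33·2·2.226) = 1.469%.
σ_{5d} = 1.469% × √5 = 3.285%.
z(90%) = 1.282.
VaR = 1.282 × 3.285% = 4.211%; on $80,000,000 that is $3,368,800.

$3,370,000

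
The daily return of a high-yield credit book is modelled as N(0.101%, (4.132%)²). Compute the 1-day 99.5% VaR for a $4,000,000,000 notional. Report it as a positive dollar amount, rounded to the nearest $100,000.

At 99.5% one-sided, z = 2.576.
VaR = −μ + z·σ = −(0.101%) + 2.576 × 4.132% = 10.543%.
On $4,000,000,000: 0.10543 × $4,000,000,000 = $421,720,000.

$421,700,000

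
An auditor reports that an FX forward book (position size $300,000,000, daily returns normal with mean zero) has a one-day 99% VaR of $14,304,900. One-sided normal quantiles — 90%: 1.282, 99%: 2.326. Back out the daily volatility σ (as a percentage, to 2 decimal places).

VaR as a fraction: $14,304,900 / $300,000,000 = 4.768%.
σ = VaR / z = 4.768% / 2.326 = 2.050%.

2.05%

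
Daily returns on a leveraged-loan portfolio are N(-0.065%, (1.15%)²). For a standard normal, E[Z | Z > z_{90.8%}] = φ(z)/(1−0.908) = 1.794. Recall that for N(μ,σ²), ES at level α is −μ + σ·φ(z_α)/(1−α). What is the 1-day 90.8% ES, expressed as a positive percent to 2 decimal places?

ES = −(-0.065%) + 1.15% × 1.794 = 2.128%.

2.13%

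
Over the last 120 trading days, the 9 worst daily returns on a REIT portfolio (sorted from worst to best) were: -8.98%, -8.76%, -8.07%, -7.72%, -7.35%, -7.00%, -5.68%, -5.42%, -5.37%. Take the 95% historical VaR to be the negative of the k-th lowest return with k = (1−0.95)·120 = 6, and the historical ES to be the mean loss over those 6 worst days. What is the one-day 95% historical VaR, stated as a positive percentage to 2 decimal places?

7.00%

k = 6; the 6th lowest return is -7.00%, so VaR = 7.00%.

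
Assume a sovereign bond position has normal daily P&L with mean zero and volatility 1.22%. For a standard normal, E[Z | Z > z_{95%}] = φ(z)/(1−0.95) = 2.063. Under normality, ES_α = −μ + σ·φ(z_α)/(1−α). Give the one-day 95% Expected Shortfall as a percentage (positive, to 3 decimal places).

ES = 1.22% × 2.063 = 2.517%.

2.517%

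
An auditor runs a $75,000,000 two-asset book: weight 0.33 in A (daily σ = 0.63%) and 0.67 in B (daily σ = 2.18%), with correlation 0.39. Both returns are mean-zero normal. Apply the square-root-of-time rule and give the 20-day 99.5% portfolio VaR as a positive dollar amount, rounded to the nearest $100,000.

σ_p = √(0.33²·0.63² + 0.67²·2.18² + 2·0.39·0.33·0.67·0.63·2.18) = 1.554%.
σ_{20d} = 1.554% × √20 = 6.950%.
z(99.5%) = 2.576.
VaR = 2.576 × 6.950% = 17.903%; on $75,000,000 that is $13,427,250.

$13,400,000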